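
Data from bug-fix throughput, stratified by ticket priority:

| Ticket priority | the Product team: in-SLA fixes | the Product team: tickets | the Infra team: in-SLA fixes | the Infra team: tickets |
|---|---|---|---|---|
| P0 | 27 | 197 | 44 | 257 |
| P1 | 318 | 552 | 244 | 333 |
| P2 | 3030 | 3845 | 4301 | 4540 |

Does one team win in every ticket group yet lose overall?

No

P0: the Product team 27/197 = 13.7%, the Infra team 44/257 = 17.1% → the Infra team
P1: the Product team 318/552 = 57.6%, the Infra team 244/333 = 73.3% → the Infra team
P2: the Product team 3030/3845 = 78.8%, the Infra team 4301/4540 = 94.7% → the Infra team
Overall: the Product team 3375/4594 = 73.5%, the Infra team 4589/5130 = 89.5% → the Infra team
The Infra team wins overall and in every ticket group — no reversal.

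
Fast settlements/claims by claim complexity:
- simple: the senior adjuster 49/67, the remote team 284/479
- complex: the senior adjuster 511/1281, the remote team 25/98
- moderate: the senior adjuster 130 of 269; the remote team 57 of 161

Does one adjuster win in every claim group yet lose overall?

Simple: the senior adjuster 49/67 = 73.1%, the remote team 284/479 = 59.3% → the senior adjuster
Complex: the senior adjuster 511/1281 = 39.9%, the remote team 25/98 = 25.5% → the senior adjuster
Moderate: the senior adjuster 130/269 = 48.3%, the remote team 57/161 = 35.4% → the senior adjuster
Overall: the senior adjuster 690/1617 = 42.7%, the remote team 366/738 = 49.6% → the remote team
The senior adjuster wins each claim group but the remote team wins overall — the comparison reverses. The senior adjuster's claims skew toward complex, which has a lower base rate.

Yes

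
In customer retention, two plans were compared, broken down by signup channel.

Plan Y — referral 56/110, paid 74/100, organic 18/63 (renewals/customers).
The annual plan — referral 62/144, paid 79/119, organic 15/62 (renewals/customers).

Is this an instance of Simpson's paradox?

Referral: Plan Y 56/110 = 50.9%, the annual plan 62/144 = 43.1% → Plan Y
Paid: Plan Y 74/100 = 74.0%, the annual plan 79/119 = 66.4% → Plan Y
Organic: Plan Y 18/63 = 28.6%, the annual plan 15/62 = 24.2% → Plan Y
Overall: Plan Y 148/273 = 54.2%, the annual plan 156/325 = 48.0% → Plan Y
Plan Y wins overall and in every signup group — no reversal.

No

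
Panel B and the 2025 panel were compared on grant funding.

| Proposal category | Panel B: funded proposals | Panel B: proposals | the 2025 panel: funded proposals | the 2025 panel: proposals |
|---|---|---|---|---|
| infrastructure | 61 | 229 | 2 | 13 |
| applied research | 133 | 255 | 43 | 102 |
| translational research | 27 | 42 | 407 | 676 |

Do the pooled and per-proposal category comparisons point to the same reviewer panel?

Infrastructure: Panel B 61/229 = 26.6%, the 2025 panel 2/13 = 15.4% → Panel B
Applied research: Panel B 133/255 = 52.2%, the 2025 panel 43/102 = 42.2% → Panel B
Translational research: Panel B 27/42 = 64.3%, the 2025 panel 407/676 = 60.2% → Panel B
Overall: Panel B 221/526 = 42.0%, the 2025 panel 452/791 = 57.1% → the 2025 panel
Panel B wins each proposal group but the 2025 panel wins overall — the comparison reverses. Panel B's proposals skew toward infrastructure, which has a lower base rate.

No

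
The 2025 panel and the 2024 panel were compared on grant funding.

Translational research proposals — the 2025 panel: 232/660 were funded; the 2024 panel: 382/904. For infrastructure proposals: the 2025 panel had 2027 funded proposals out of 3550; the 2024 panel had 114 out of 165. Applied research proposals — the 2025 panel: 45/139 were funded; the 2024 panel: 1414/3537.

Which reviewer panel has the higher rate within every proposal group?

Translational research: the 2025 panel 232/660 = 35.2%, the 2024 panel 382/904 = 42.3% → the 2024 panel
Infrastructure: the 2025 panel 2027/3550 = 57.1%, the 2024 panel 114/165 = 69.1% → the 2024 panel
Applied research: the 2025 panel 45/139 = 32.4%, the 2024 panel 1414/3537 = 40.0% → the 2024 panel
The 2024 panel has the higher rate in all 3 groups.

the 2024 panel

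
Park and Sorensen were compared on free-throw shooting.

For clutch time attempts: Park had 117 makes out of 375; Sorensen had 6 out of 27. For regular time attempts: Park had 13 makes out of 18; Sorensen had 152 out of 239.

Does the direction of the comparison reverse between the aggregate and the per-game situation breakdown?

Yes

Clutch time: Park 117/375 = 31.2%, Sorensen 6/27 = 22.2% → Park
Regular time: Park 13/18 = 72.2%, Sorensen 152/239 = 63.6% → Park
Overall: Park 130/393 = 33.1%, Sorensen 158/266 = 59.4% → Sorensen
Park wins each game group but Sorensen wins overall — the comparison reverses. Park's attempts skew toward clutch time, which has a lower base rate.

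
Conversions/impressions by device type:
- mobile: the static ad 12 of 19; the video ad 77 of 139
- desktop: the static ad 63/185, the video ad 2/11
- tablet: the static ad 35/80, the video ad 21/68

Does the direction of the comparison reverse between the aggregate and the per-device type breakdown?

Yes

Mobile: the static ad 12/19 = 63.2%, the video ad 77/139 = 55.4% → the static ad
Desktop: the static ad 63/185 = 34.1%, the video ad 2/11 = 18.2% → the static ad
Tablet: the static ad 35/80 = 43.8%, the video ad 21/68 = 30.9% → the static ad
Overall: the static ad 110/284 = 38.7%, the video ad 100/218 = 45.9% → the video ad
The static ad wins each device group but the video ad wins overall — the comparison reverses. The static ad's impressions skew toward desktop, which has a lower base rate.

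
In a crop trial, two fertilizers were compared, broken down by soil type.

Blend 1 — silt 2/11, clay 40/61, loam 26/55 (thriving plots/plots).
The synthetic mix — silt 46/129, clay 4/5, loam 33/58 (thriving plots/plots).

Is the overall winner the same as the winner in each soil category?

No

Silt: Blend 1 2/11 = 18.2%, the synthetic mix 46/129 = 35.7% → the synthetic mix
Clay: Blend 1 40/61 = 65.6%, the synthetic mix 4/5 = 80.0% → the synthetic mix
Loam: Blend 1 26/55 = 47.3%, the synthetic mix 33/58 = 56.9% → the synthetic mix
Overall: Blend 1 68/127 = 53.5%, the synthetic mix 83/192 = 43.2% → Blend 1
The synthetic mix wins each soil group but Blend 1 wins overall — the comparison reverses. The synthetic mix's plots skew toward silt, which has a lower base rate.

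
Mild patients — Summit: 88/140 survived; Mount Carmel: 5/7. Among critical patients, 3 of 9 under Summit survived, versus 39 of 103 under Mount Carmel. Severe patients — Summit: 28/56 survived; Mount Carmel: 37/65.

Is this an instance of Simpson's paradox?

Mild: Summit 88/140 = 62.9%, Mount Carmel 5/7 = 71.4% → Mount Carmel
Critical: Summit 3/9 = 33.3%, Mount Carmel 39/103 = 37.9% → Mount Carmel
Severe: Summit 28/56 = 50.0%, Mount Carmel 37/65 = 56.9% → Mount Carmel
Overall: Summit 119/205 = 58.0%, Mount Carmel 81/175 = 46.3% → Summit
Mount Carmel wins each case group but Summit wins overall — the comparison reverses. Mount Carmel's patients skew toward critical, which has a lower base rate.

Yes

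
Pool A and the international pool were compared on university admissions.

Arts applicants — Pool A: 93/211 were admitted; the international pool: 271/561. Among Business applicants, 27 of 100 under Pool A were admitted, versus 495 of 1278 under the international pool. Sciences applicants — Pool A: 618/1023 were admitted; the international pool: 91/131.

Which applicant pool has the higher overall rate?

Pool A

Arts: Pool A 93/211 = 44.1%, the international pool 271/561 = 48.3% → the international pool
Business: Pool A 27/100 = 27.0%, the international pool 495/1278 = 38.7% → the international pool
Sciences: Pool A 618/1023 = 60.4%, the international pool 91/131 = 69.5% → the international pool
Overall: Pool A 738/1334 = 55.3%, the international pool 857/1970 = 43.5% → Pool A
(The international pool wins every department group but Pool A wins overall — the international pool's applicants skew toward the low-rate Business group.)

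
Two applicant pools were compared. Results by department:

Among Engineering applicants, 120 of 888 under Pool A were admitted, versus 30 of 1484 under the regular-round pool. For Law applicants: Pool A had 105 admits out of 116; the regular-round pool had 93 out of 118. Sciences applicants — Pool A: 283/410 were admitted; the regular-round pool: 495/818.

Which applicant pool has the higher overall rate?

Pool A

Engineering: Pool A 120/888 = 13.5%, the regular-round pool 30/1484 = 2.0% → Pool A
Law: Pool A 105/116 = 90.5%, the regular-round pool 93/118 = 78.8% → Pool A
Sciences: Pool A 283/410 = 69.0%, the regular-round pool 495/818 = 60.5% → Pool A
Overall: Pool A 508/1414 = 35.9%, the regular-round pool 618/2420 = 25.5% → Pool A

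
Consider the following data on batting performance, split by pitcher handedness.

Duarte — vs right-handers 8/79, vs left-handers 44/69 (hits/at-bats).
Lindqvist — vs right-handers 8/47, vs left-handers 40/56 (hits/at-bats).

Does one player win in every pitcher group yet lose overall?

No

Vs right-handers: Duarte 8/79 = 10.1%, Lindqvist 8/47 = 17.0% → Lindqvist
Vs left-handers: Duarte 44/69 = 63.8%, Lindqvist 40/56 = 71.4% → Lindqvist
Overall: Duarte 52/148 = 35.1%, Lindqvist 48/103 = 46.6% → Lindqvist
Lindqvist wins overall and in every pitcher group — no reversal.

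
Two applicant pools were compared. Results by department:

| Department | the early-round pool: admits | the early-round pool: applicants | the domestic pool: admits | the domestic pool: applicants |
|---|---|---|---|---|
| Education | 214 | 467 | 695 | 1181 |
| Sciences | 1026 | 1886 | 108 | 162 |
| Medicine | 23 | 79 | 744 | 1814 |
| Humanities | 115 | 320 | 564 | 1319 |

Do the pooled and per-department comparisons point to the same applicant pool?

No

Education: the early-round pool 214/467 = 45.8%, the domestic pool 695/1181 = 58.8% → the domestic pool
Sciences: the early-round pool 1026/1886 = 54.4%, the domestic pool 108/162 = 66.7% → the domestic pool
Medicine: the early-round pool 23/79 = 29.1%, the domestic pool 744/1814 = 41.0% → the domestic pool
Humanities: the early-round pool 115/320 = 35.9%, the domestic pool 564/1319 = 42.8% → the domestic pool
Overall: the early-round pool 1378/2752 = 50.1%, the domestic pool 2111/4476 = 47.2% → the early-round pool
The domestic pool wins each department group but the early-round pool wins overall — the comparison reverses. The domestic pool's applicants skew toward Medicine, which has a lower base rate.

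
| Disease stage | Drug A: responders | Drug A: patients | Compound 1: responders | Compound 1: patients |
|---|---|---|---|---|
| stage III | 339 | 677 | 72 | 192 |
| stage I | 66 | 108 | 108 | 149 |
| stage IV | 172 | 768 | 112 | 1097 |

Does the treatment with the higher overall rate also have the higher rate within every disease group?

No

Stage III: Drug A 339/677 = 50.1%, Compound 1 72/192 = 37.5% → Drug A
Stage I: Drug A 66/108 = 61.1%, Compound 1 108/149 = 72.5% → Compound 1
Stage IV: Drug A 172/768 = 22.4%, Compound 1 112/1097 = 10.2% → Drug A
Overall: Drug A 577/1553 = 37.2%, Compound 1 292/1438 = 20.3% → Drug A
Neither sweeps: Drug A wins 2 of 3 groups, Compound 1 wins 1. Drug A wins overall but not every group — no Simpson reversal.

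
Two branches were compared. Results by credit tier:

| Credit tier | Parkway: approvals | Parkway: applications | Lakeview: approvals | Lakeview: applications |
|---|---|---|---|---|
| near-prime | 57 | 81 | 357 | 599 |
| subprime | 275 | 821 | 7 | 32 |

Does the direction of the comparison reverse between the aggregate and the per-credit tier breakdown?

Near-prime: Parkway 57/81 = 70.4%, Lakeview 357/599 = 59.6% → Parkway
Subprime: Parkway 275/821 = 33.5%, Lakeview 7/32 = 21.9% → Parkway
Overall: Parkway 332/902 = 36.8%, Lakeview 364/631 = 57.7% → Lakeview
Parkway wins each credit group but Lakeview wins overall — the comparison reverses. Parkway's applications skew toward subprime, which has a lower base rate.

Yes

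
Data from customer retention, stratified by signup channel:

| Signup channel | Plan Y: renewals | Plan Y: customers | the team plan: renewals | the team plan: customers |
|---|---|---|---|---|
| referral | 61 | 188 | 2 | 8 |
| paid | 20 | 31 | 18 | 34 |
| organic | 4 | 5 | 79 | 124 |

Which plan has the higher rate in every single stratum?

Referral: Plan Y 61/188 = 32.4%, the team plan 2/8 = 25.0% → Plan Y
Paid: Plan Y 20/31 = 64.5%, the team plan 18/34 = 52.9% → Plan Y
Organic: Plan Y 4/5 = 80.0%, the team plan 79/124 = 63.7% → Plan Y
Plan Y has the higher rate in all 3 groups.

Plan Y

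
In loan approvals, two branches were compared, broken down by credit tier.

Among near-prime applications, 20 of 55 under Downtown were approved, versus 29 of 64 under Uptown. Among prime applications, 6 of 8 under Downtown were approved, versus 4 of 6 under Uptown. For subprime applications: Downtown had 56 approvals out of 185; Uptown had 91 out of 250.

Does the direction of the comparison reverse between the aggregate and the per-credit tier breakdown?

Near-prime: Downtown 20/55 = 36.4%, Uptown 29/64 = 45.3% → Uptown
Prime: Downtown 6/8 = 75.0%, Uptown 4/6 = 66.7% → Downtown
Subprime: Downtown 56/185 = 30.3%, Uptown 91/250 = 36.4% → Uptown
Overall: Downtown 82/248 = 33.1%, Uptown 124/320 = 38.8% → Uptown
Neither sweeps: Downtown wins 1 of 3 groups, Uptown wins 2. Uptown wins overall but not every group — no Simpson reversal.

No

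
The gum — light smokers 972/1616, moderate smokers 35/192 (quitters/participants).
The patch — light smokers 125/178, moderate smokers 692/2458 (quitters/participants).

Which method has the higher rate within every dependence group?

the patch

Light smokers: the gum 972/1616 = 60.1%, the patch 125/178 = 70.2% → the patch
Moderate smokers: the gum 35/192 = 18.2%, the patch 692/2458 = 28.2% → the patch
The patch has the higher rate in both groups.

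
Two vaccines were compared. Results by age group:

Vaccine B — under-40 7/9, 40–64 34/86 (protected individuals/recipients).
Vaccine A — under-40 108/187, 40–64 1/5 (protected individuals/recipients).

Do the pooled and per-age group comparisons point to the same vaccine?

Under-40: Vaccine B 7/9 = 77.8%, Vaccine A 108/187 = 57.8% → Vaccine B
40–64: Vaccine B 34/86 = 39.5%, Vaccine A 1/5 = 20.0% → Vaccine B
Overall: Vaccine B 41/95 = 43.2%, Vaccine A 109/192 = 56.8% → Vaccine A
Vaccine B wins each age group but Vaccine A wins overall — the comparison reverses. Vaccine B's recipients skew toward 40–64, which has a lower base rate.

No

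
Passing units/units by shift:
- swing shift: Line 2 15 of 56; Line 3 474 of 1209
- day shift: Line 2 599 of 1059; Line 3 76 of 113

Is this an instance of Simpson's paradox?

Yes

Swing shift: Line 2 15/56 = 26.8%, Line 3 474/1209 = 39.2% → Line 3
Day shift: Line 2 599/1059 = 56.6%, Line 3 76/113 = 67.3% → Line 3
Overall: Line 2 614/1115 = 55.1%, Line 3 550/1322 = 41.6% → Line 2
Line 3 wins each shift group but Line 2 wins overall — the comparison reverses. Line 3's units skew toward swing shift, which has a lower base rate.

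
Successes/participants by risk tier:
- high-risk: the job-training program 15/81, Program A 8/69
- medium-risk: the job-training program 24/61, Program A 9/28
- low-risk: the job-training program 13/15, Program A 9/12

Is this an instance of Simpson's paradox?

No

High-risk: the job-training program 15/81 = 18.5%, Program A 8/69 = 11.6% → the job-training program
Medium-risk: the job-training program 24/61 = 39.3%, Program A 9/28 = 32.1% → the job-training program
Low-risk: the job-training program 13/15 = 86.7%, Program A 9/12 = 75.0% → the job-training program
Overall: the job-training program 52/157 = 33.1%, Program A 26/109 = 23.9% → the job-training program
The job-training program wins overall and in every risk group — no reversal.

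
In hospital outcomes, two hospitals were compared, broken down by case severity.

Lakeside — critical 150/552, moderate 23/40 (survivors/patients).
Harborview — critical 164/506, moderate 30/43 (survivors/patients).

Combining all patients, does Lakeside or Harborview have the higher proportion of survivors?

Critical: Lakeside 150/552 = 27.2%, Harborview 164/506 = 32.4% → Harborview
Moderate: Lakeside 23/40 = 57.5%, Harborview 30/43 = 69.8% → Harborview
Overall: Lakeside 173/592 = 29.2%, Harborview 194/549 = 35.3% → Harborview

Harborview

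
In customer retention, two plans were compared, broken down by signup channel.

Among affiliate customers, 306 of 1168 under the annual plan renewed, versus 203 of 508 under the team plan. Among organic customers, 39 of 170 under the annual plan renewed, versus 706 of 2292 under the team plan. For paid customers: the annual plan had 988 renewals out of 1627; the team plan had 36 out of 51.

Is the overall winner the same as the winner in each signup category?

Affiliate: the annual plan 306/1168 = 26.2%, the team plan 203/508 = 40.0% → the team plan
Organic: the annual plan 39/170 = 22.9%, the team plan 706/2292 = 30.8% → the team plan
Paid: the annual plan 988/1627 = 60.7%, the team plan 36/51 = 70.6% → the team plan
Overall: the annual plan 1333/2965 = 45.0%, the team plan 945/2851 = 33.1% → the annual plan
The team plan wins each signup group but the annual plan wins overall — the comparison reverses. The team plan's customers skew toward organic, which has a lower base rate.

No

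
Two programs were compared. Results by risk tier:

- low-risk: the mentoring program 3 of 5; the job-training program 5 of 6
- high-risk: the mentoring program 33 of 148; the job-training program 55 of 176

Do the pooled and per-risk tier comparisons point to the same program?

Low-risk: the mentoring program 3/5 = 60.0%, the job-training program 5/6 = 83.3% → the job-training program
High-risk: the mentoring program 33/148 = 22.3%, the job-training program 55/176 = 31.2% → the job-training program
Overall: the mentoring program 36/153 = 23.5%, the job-training program 60/182 = 33.0% → the job-training program
The job-training program wins overall and in every risk group — no reversal.

Yes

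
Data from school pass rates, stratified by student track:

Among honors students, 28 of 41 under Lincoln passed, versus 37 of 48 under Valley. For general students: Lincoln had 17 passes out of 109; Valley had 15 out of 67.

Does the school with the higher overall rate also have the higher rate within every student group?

Yes

Honors: Lincoln 28/41 = 68.3%, Valley 37/48 = 77.1% → Valley
General: Lincoln 17/109 = 15.6%, Valley 15/67 = 22.4% → Valley
Overall: Lincoln 45/150 = 30.0%, Valley 52/115 = 45.2% → Valley
Valley wins overall and in every student group — no reversal.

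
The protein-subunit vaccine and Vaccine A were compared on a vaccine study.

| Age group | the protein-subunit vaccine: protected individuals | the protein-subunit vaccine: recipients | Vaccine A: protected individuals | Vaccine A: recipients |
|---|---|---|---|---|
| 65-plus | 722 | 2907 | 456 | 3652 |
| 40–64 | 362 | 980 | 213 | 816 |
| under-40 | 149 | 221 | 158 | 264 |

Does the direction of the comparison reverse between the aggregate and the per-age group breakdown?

No

65-plus: the protein-subunit vaccine 722/2907 = 24.8%, Vaccine A 456/3652 = 12.5% → the protein-subunit vaccine
40–64: the protein-subunit vaccine 362/980 = 36.9%, Vaccine A 213/816 = 26.1% → the protein-subunit vaccine
Under-40: the protein-subunit vaccine 149/221 = 67.4%, Vaccine A 158/264 = 59.8% → the protein-subunit vaccine
Overall: the protein-subunit vaccine 1233/4108 = 30.0%, Vaccine A 827/4732 = 17.5% → the protein-subunit vaccine
The protein-subunit vaccine wins overall and in every age group — no reversal.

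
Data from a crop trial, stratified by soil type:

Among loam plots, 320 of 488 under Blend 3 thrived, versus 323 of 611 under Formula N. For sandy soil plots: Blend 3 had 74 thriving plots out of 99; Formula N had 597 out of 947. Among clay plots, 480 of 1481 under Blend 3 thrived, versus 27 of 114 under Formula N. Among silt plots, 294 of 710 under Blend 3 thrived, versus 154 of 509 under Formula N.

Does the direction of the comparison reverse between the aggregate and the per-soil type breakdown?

Yes

Loam: Blend 3 320/488 = 65.6%, Formula N 323/611 = 52.9% → Blend 3
Sandy soil: Blend 3 74/99 = 74.7%, Formula N 597/947 = 63.0% → Blend 3
Clay: Blend 3 480/1481 = 32.4%, Formula N 27/114 = 23.7% → Blend 3
Silt: Blend 3 294/710 = 41.4%, Formula N 154/509 = 30.3% → Blend 3
Overall: Blend 3 1168/2778 = 42.0%, Formula N 1101/2181 = 50.5% → Formula N
Blend 3 wins each soil group but Formula N wins overall — the comparison reverses. Blend 3's plots skew toward clay, which has a lower base rate.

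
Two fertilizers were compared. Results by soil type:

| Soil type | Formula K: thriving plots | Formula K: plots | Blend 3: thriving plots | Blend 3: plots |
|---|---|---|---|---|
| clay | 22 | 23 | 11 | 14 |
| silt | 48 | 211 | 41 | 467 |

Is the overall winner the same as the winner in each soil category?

Yes

Clay: Formula K 22/23 = 95.7%, Blend 3 11/14 = 78.6% → Formula K
Silt: Formula K 48/211 = 22.7%, Blend 3 41/467 = 8.8% → Formula K
Overall: Formula K 70/234 = 29.9%, Blend 3 52/481 = 10.8% → Formula K
Formula K wins overall and in every soil group — no reversal.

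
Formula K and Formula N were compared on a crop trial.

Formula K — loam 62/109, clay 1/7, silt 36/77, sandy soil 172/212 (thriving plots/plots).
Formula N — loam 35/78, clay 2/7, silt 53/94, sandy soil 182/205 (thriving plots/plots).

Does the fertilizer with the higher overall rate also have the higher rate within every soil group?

No

Loam: Formula K 62/109 = 56.9%, Formula N 35/78 = 44.9% → Formula K
Clay: Formula K 1/7 = 14.3%, Formula N 2/7 = 28.6% → Formula N
Silt: Formula K 36/77 = 46.8%, Formula N 53/94 = 56.4% → Formula N
Sandy soil: Formula K 172/212 = 81.1%, Formula N 182/205 = 88.8% → Formula N
Overall: Formula K 271/405 = 66.9%, Formula N 272/384 = 70.8% → Formula N
Neither sweeps: Formula K wins 1 of 4 groups, Formula N wins 3. Formula N wins overall but not every group — no Simpson reversal.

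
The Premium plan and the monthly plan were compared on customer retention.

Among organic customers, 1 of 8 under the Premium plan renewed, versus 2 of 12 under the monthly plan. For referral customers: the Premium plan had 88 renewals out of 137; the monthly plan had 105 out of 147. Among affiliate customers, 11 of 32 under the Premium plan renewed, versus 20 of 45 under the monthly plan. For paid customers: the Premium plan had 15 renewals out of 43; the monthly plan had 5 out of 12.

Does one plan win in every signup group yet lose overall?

No

Organic: the Premium plan 1/8 = 12.5%, the monthly plan 2/12 = 16.7% → the monthly plan
Referral: the Premium plan 88/137 = 64.2%, the monthly plan 105/147 = 71.4% → the monthly plan
Affiliate: the Premium plan 11/32 = 34.4%, the monthly plan 20/45 = 44.4% → the monthly plan
Paid: the Premium plan 15/43 = 34.9%, the monthly plan 5/12 = 41.7% → the monthly plan
Overall: the Premium plan 115/220 = 52.3%, the monthly plan 132/216 = 61.1% → the monthly plan
The monthly plan wins overall and in every signup group — no reversal.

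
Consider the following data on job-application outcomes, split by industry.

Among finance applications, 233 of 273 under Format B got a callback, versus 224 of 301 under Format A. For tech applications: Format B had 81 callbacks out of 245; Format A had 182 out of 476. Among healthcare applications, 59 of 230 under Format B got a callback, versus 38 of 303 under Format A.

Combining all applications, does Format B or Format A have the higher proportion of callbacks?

Format B

Finance: Format B 233/273 = 85.3%, Format A 224/301 = 74.4% → Format B
Tech: Format B 81/245 = 33.1%, Format A 182/476 = 38.2% → Format A
Healthcare: Format B 59/230 = 25.7%, Format A 38/303 = 12.5% → Format B
Overall: Format B 373/748 = 49.9%, Format A 444/1080 = 41.1% → Format B
(Neither sweeps every industry group, but Format B has the higher pooled rate.)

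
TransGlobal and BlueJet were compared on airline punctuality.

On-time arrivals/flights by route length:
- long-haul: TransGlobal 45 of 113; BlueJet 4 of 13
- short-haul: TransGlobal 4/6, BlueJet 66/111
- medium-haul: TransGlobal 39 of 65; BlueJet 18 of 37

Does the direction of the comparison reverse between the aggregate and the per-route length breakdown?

Yes

Long-haul: TransGlobal 45/113 = 39.8%, BlueJet 4/13 = 30.8% → TransGlobal
Short-haul: TransGlobal 4/6 = 66.7%, BlueJet 66/111 = 59.5% → TransGlobal
Medium-haul: TransGlobal 39/65 = 60.0%, BlueJet 18/37 = 48.6% → TransGlobal
Overall: TransGlobal 88/184 = 47.8%, BlueJet 88/161 = 54.7% → BlueJet
TransGlobal wins each route group but BlueJet wins overall — the comparison reverses. TransGlobal's flights skew toward long-haul, which has a lower base rate.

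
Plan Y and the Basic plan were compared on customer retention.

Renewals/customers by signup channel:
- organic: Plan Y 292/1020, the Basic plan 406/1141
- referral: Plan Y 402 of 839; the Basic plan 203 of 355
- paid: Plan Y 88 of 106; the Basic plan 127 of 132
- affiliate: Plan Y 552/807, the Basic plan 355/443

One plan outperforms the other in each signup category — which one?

the Basic plan

Organic: Plan Y 292/1020 = 28.6%, the Basic plan 406/1141 = 35.6% → the Basic plan
Referral: Plan Y 402/839 = 47.9%, the Basic plan 203/355 = 57.2% → the Basic plan
Paid: Plan Y 88/106 = 83.0%, the Basic plan 127/132 = 96.2% → the Basic plan
Affiliate: Plan Y 552/807 = 68.4%, the Basic plan 355/443 = 80.1% → the Basic plan
The Basic plan has the higher rate in all 4 groups.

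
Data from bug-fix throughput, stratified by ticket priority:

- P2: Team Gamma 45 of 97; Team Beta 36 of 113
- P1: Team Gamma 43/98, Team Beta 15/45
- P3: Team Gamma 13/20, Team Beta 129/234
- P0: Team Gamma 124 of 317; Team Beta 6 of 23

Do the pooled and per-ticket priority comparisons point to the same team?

No

P2: Team Gamma 45/97 = 46.4%, Team Beta 36/113 = 31.9% → Team Gamma
P1: Team Gamma 43/98 = 43.9%, Team Beta 15/45 = 33.3% → Team Gamma
P3: Team Gamma 13/20 = 65.0%, Team Beta 129/234 = 55.1% → Team Gamma
P0: Team Gamma 124/317 = 39.1%, Team Beta 6/23 = 26.1% → Team Gamma
Overall: Team Gamma 225/532 = 42.3%, Team Beta 186/415 = 44.8% → Team Beta
Team Gamma wins each ticket group but Team Beta wins overall — the comparison reverses. Team Gamma's tickets skew toward P0, which has a lower base rate.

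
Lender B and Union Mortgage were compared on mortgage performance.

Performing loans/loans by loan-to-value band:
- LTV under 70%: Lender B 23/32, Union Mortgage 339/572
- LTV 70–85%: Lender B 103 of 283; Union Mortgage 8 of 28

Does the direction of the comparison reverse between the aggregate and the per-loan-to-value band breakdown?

LTV under 70%: Lender B 23/32 = 71.9%, Union Mortgage 339/572 = 59.3% → Lender B
LTV 70–85%: Lender B 103/283 = 36.4%, Union Mortgage 8/28 = 28.6% → Lender B
Overall: Lender B 126/315 = 40.0%, Union Mortgage 347/600 = 57.8% → Union Mortgage
Lender B wins each loan-to-value group but Union Mortgage wins overall — the comparison reverses. Lender B's loans skew toward LTV 70–85%, which has a lower base rate.

Yes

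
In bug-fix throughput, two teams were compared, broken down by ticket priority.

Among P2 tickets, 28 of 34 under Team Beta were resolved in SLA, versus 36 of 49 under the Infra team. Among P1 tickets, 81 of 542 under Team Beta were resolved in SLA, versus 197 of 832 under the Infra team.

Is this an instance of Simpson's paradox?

No

P2: Team Beta 28/34 = 82.4%, the Infra team 36/49 = 73.5% → Team Beta
P1: Team Beta 81/542 = 14.9%, the Infra team 197/832 = 23.7% → the Infra team
Overall: Team Beta 109/576 = 18.9%, the Infra team 233/881 = 26.4% → the Infra team
Neither sweeps: Team Beta wins 1 of 2 groups, the Infra team wins 1. The Infra team wins overall but not every group — no Simpson reversal.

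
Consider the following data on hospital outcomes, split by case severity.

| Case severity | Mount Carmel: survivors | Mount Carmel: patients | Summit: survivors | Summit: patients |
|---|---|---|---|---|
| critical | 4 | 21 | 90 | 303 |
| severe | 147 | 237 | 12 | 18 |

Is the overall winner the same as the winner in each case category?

No

Critical: Mount Carmel 4/21 = 19.0%, Summit 90/303 = 29.7% → Summit
Severe: Mount Carmel 147/237 = 62.0%, Summit 12/18 = 66.7% → Summit
Overall: Mount Carmel 151/258 = 58.5%, Summit 102/321 = 31.8% → Mount Carmel
Summit wins each case group but Mount Carmel wins overall — the comparison reverses. Summit's patients skew toward critical, which has a lower base rate.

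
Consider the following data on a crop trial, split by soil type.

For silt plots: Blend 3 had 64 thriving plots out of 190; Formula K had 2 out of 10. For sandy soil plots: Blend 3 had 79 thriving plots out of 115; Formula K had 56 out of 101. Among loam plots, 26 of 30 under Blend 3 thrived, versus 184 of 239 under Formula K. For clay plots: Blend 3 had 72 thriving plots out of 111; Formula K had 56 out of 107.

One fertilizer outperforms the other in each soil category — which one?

Silt: Blend 3 64/190 = 33.7%, Formula K 2/10 = 20.0% → Blend 3
Sandy soil: Blend 3 79/115 = 68.7%, Formula K 56/101 = 55.4% → Blend 3
Loam: Blend 3 26/30 = 86.7%, Formula K 184/239 = 77.0% → Blend 3
Clay: Blend 3 72/111 = 64.9%, Formula K 56/107 = 52.3% → Blend 3
Blend 3 has the higher rate in all 4 groups.

Blend 3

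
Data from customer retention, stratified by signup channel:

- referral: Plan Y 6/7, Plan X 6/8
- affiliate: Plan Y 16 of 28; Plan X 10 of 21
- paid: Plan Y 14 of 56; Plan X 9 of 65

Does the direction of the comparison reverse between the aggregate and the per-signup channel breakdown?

No

Referral: Plan Y 6/7 = 85.7%, Plan X 6/8 = 75.0% → Plan Y
Affiliate: Plan Y 16/28 = 57.1%, Plan X 10/21 = 47.6% → Plan Y
Paid: Plan Y 14/56 = 25.0%, Plan X 9/65 = 13.8% → Plan Y
Overall: Plan Y 36/91 = 39.6%, Plan X 25/94 = 26.6% → Plan Y
Plan Y wins overall and in every signup group — no reversal.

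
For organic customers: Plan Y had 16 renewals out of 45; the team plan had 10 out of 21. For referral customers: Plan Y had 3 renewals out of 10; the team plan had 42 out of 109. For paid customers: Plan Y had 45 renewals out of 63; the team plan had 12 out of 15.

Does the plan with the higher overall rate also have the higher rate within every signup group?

Organic: Plan Y 16/45 = 35.6%, the team plan 10/21 = 47.6% → the team plan
Referral: Plan Y 3/10 = 30.0%, the team plan 42/109 = 38.5% → the team plan
Paid: Plan Y 45/63 = 71.4%, the team plan 12/15 = 80.0% → the team plan
Overall: Plan Y 64/118 = 54.2%, the team plan 64/145 = 44.1% → Plan Y
The team plan wins each signup group but Plan Y wins overall — the comparison reverses. The team plan's customers skew toward referral, which has a lower base rate.

No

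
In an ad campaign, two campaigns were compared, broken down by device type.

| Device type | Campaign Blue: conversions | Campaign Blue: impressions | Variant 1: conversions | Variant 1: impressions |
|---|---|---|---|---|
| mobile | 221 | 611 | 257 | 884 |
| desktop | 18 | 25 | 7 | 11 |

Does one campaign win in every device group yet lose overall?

Mobile: Campaign Blue 221/611 = 36.2%, Variant 1 257/884 = 29.1% → Campaign Blue
Desktop: Campaign Blue 18/25 = 72.0%, Variant 1 7/11 = 63.6% → Campaign Blue
Overall: Campaign Blue 239/636 = 37.6%, Variant 1 264/895 = 29.5% → Campaign Blue
Campaign Blue wins overall and in every device group — no reversal.

No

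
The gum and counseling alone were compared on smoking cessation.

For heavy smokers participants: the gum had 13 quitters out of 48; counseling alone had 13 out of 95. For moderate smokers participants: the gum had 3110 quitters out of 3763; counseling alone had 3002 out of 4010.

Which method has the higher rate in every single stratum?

the gum

Heavy smokers: the gum 13/48 = 27.1%, counseling alone 13/95 = 13.7% → the gum
Moderate smokers: the gum 3110/3763 = 82.6%, counseling alone 3002/4010 = 74.9% → the gum
The gum has the higher rate in both groups.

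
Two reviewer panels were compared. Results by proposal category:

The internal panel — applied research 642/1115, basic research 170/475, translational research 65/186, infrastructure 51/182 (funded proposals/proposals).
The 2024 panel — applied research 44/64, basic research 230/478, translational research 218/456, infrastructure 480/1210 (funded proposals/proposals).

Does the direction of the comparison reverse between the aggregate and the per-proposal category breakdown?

Yes

Applied research: the internal panel 642/1115 = 57.6%, the 2024 panel 44/64 = 68.8% → the 2024 panel
Basic research: the internal panel 170/475 = 35.8%, the 2024 panel 230/478 = 48.1% → the 2024 panel
Translational research: the internal panel 65/186 = 34.9%, the 2024 panel 218/456 = 47.8% → the 2024 panel
Infrastructure: the internal panel 51/182 = 28.0%, the 2024 panel 480/1210 = 39.7% → the 2024 panel
Overall: the internal panel 928/1958 = 47.4%, the 2024 panel 972/2208 = 44.0% → the internal panel
The 2024 panel wins each proposal group but the internal panel wins overall — the comparison reverses. The 2024 panel's proposals skew toward infrastructure, which has a lower base rate.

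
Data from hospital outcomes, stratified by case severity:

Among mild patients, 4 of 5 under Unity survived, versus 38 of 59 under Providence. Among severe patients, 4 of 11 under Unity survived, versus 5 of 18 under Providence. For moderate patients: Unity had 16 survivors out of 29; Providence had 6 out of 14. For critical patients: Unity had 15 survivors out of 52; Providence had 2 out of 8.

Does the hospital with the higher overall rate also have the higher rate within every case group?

No

Mild: Unity 4/5 = 80.0%, Providence 38/59 = 64.4% → Unity
Severe: Unity 4/11 = 36.4%, Providence 5/18 = 27.8% → Unity
Moderate: Unity 16/29 = 55.2%, Providence 6/14 = 42.9% → Unity
Critical: Unity 15/52 = 28.8%, Providence 2/8 = 25.0% → Unity
Overall: Unity 39/97 = 40.2%, Providence 51/99 = 51.5% → Providence
Unity wins each case group but Providence wins overall — the comparison reverses. Unity's patients skew toward critical, which has a lower base rate.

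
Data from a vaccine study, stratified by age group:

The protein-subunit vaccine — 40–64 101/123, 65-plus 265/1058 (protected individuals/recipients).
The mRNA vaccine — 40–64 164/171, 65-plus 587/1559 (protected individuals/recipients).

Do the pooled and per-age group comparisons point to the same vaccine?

40–64: the protein-subunit vaccine 101/123 = 82.1%, the mRNA vaccine 164/171 = 95.9% → the mRNA vaccine
65-plus: the protein-subunit vaccine 265/1058 = 25.0%, the mRNA vaccine 587/1559 = 37.7% → the mRNA vaccine
Overall: the protein-subunit vaccine 366/1181 = 31.0%, the mRNA vaccine 751/1730 = 43.4% → the mRNA vaccine
The mRNA vaccine wins overall and in every age group — no reversal.

Yes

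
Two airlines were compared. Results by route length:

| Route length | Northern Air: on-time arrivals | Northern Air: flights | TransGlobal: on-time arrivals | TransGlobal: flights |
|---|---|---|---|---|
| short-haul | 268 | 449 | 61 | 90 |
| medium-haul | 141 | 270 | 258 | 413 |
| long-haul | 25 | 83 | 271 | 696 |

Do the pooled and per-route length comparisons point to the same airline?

No

Short-haul: Northern Air 268/449 = 59.7%, TransGlobal 61/90 = 67.8% → TransGlobal
Medium-haul: Northern Air 141/270 = 52.2%, TransGlobal 258/413 = 62.5% → TransGlobal
Long-haul: Northern Air 25/83 = 30.1%, TransGlobal 271/696 = 38.9% → TransGlobal
Overall: Northern Air 434/802 = 54.1%, TransGlobal 590/1199 = 49.2% → Northern Air
TransGlobal wins each route group but Northern Air wins overall — the comparison reverses. TransGlobal's flights skew toward long-haul, which has a lower base rate.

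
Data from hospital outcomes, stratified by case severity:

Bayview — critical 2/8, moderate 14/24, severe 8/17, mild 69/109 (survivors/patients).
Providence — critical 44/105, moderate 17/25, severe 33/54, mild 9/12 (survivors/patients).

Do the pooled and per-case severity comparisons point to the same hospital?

No

Critical: Bayview 2/8 = 25.0%, Providence 44/105 = 41.9% → Providence
Moderate: Bayview 14/24 = 58.3%, Providence 17/25 = 68.0% → Providence
Severe: Bayview 8/17 = 47.1%, Providence 33/54 = 61.1% → Providence
Mild: Bayview 69/109 = 63.3%, Providence 9/12 = 75.0% → Providence
Overall: Bayview 93/158 = 58.9%, Providence 103/196 = 52.6% → Bayview
Providence wins each case group but Bayview wins overall — the comparison reverses. Providence's patients skew toward critical, which has a lower base rate.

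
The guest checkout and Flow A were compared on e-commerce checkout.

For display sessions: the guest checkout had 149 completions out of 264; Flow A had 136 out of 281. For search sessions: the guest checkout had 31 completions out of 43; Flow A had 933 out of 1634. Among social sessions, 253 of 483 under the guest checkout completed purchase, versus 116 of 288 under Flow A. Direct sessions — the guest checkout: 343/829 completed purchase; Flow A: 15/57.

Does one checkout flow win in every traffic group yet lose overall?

Display: the guest checkout 149/264 = 56.4%, Flow A 136/281 = 48.4% → the guest checkout
Search: the guest checkout 31/43 = 72.1%, Flow A 933/1634 = 57.1% → the guest checkout
Social: the guest checkout 253/483 = 52.4%, Flow A 116/288 = 40.3% → the guest checkout
Direct: the guest checkout 343/829 = 41.4%, Flow A 15/57 = 26.3% → the guest checkout
Overall: the guest checkout 776/1619 = 47.9%, Flow A 1200/2260 = 53.1% → Flow A
The guest checkout wins each traffic group but Flow A wins overall — the comparison reverses. The guest checkout's sessions skew toward direct, which has a lower base rate.

Yes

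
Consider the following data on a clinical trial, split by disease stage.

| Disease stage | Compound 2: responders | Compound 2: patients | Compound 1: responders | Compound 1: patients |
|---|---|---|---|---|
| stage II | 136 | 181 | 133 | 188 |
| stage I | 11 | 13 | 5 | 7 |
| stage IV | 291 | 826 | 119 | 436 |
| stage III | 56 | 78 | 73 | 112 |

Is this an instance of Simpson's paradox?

Stage II: Compound 2 136/181 = 75.1%, Compound 1 133/188 = 70.7% → Compound 2
Stage I: Compound 2 11/13 = 84.6%, Compound 1 5/7 = 71.4% → Compound 2
Stage IV: Compound 2 291/826 = 35.2%, Compound 1 119/436 = 27.3% → Compound 2
Stage III: Compound 2 56/78 = 71.8%, Compound 1 73/112 = 65.2% → Compound 2
Overall: Compound 2 494/1098 = 45.0%, Compound 1 330/743 = 44.4% → Compound 2
Compound 2 wins overall and in every disease group — no reversal.

No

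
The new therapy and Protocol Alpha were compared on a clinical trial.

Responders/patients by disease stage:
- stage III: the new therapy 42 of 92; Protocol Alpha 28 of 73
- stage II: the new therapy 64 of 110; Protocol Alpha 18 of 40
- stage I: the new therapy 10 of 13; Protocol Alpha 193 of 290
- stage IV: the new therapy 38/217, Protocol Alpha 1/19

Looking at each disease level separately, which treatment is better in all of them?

the new therapy

Stage III: the new therapy 42/92 = 45.7%, Protocol Alpha 28/73 = 38.4% → the new therapy
Stage II: the new therapy 64/110 = 58.2%, Protocol Alpha 18/40 = 45.0% → the new therapy
Stage I: the new therapy 10/13 = 76.9%, Protocol Alpha 193/290 = 66.6% → the new therapy
Stage IV: the new therapy 38/217 = 17.5%, Protocol Alpha 1/19 = 5.3% → the new therapy
The new therapy has the higher rate in all 4 groups.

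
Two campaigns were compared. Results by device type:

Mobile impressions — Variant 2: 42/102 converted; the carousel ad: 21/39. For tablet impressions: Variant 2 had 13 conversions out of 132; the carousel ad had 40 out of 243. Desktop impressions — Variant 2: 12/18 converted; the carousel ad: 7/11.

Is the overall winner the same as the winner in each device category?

No

Mobile: Variant 2 42/102 = 41.2%, the carousel ad 21/39 = 53.8% → the carousel ad
Tablet: Variant 2 13/132 = 9.8%, the carousel ad 40/243 = 16.5% → the carousel ad
Desktop: Variant 2 12/18 = 66.7%, the carousel ad 7/11 = 63.6% → Variant 2
Overall: Variant 2 67/252 = 26.6%, the carousel ad 68/293 = 23.2% → Variant 2
Neither sweeps: Variant 2 wins 1 of 3 groups, the carousel ad wins 2. Variant 2 wins overall but not every group — no Simpson reversal.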